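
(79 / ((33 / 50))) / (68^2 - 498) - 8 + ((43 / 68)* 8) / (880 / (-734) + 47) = -16990795147 / 2161530943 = -7.86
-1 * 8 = -8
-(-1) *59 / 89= 59 / 89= 0.66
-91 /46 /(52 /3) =-21 /184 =-0.11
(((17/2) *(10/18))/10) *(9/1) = 17/4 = 4.25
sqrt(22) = 4.69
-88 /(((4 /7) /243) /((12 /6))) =-74844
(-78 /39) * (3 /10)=-3 /5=-0.60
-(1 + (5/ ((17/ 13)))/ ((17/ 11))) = -1004/ 289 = -3.47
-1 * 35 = -35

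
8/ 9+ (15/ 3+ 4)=9.89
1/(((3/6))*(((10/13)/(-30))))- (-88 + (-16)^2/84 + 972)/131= -84.77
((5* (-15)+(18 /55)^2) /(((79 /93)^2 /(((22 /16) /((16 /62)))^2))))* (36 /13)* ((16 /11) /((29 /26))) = -16947193091751 /1592703200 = -10640.52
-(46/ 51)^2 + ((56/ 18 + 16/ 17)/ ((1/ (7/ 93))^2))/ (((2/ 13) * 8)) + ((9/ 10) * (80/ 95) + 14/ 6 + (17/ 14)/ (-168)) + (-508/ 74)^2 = 3656375376596153/ 73992494958480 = 49.42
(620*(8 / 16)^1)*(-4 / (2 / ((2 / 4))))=-310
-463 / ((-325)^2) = -463 / 105625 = -0.00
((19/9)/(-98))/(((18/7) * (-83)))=0.00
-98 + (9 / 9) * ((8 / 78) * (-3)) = -1278 / 13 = -98.31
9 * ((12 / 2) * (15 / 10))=81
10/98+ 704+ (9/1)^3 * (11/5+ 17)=3601721/245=14700.90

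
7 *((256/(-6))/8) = -112/3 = -37.33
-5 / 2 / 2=-5 / 4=-1.25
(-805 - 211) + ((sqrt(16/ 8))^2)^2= -1012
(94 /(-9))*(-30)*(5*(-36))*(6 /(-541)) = 625.51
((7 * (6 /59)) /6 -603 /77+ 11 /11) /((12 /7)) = -10165 /2596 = -3.92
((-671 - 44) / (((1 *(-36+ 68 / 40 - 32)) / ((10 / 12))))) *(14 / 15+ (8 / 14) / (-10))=25300 / 3213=7.87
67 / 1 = 67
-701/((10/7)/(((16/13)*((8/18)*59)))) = -9264416/585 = -15836.61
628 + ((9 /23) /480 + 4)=2325763 /3680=632.00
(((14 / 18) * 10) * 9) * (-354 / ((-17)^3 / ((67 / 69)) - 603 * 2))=553420 / 139933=3.95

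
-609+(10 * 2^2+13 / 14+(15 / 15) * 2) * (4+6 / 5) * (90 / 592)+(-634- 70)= -2650219 / 2072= -1279.06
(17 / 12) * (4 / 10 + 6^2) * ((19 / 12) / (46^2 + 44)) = 29393 / 777600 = 0.04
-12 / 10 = -6 / 5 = -1.20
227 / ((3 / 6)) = 454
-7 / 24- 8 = -199 / 24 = -8.29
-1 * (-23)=23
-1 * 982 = -982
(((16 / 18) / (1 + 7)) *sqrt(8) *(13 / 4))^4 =28561 / 26244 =1.09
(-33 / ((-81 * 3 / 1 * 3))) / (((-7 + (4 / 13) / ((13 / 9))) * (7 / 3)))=-1859 / 650349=-0.00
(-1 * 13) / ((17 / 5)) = -65 / 17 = -3.82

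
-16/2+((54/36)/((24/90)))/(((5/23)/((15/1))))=3041/8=380.12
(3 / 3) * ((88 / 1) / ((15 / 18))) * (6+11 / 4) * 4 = 3696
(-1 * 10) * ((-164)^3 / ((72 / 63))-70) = 38596460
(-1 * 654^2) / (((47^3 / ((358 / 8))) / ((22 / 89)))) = -421086402 / 9240247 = -45.57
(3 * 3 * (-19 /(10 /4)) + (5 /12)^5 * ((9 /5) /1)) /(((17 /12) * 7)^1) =-9452491 /1370880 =-6.90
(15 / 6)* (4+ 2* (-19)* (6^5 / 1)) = -738710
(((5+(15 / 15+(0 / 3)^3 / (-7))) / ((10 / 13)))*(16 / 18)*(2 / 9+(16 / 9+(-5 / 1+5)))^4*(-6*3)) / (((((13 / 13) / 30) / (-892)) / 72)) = 3847274496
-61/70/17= -61/1190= -0.05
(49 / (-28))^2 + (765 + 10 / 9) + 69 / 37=4108093 / 5328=771.04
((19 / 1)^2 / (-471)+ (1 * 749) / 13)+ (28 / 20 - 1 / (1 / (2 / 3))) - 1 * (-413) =470.58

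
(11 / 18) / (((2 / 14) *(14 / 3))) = 11 / 12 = 0.92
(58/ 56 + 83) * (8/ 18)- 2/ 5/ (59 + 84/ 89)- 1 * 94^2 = -14786363839/ 1680525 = -8798.66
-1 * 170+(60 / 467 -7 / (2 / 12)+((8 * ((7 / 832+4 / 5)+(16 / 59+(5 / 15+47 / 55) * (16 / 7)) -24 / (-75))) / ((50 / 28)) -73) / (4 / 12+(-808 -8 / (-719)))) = -3634589222562598427 / 17160157117317500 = -211.80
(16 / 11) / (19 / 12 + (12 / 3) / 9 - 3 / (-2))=576 / 1397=0.41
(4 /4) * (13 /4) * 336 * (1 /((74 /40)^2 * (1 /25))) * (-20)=-218400000 /1369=-159532.51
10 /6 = 5 /3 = 1.67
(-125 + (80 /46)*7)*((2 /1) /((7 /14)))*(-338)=3508440 /23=152540.87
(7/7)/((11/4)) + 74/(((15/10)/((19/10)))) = 15526/165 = 94.10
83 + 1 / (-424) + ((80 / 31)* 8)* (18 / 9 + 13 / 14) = 13199327 / 92008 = 143.46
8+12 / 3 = 12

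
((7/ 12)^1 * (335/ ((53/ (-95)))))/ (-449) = 222775/ 285564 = 0.78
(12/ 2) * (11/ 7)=66/ 7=9.43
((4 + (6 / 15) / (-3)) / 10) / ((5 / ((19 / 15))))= 0.10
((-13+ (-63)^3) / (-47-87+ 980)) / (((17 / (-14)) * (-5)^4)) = 350084 / 898875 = 0.39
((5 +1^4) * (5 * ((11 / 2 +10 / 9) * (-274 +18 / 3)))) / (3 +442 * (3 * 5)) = -2380 / 297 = -8.01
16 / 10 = 8 / 5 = 1.60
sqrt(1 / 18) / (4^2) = sqrt(2) / 96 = 0.01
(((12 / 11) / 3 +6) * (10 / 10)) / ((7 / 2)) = 20 / 11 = 1.82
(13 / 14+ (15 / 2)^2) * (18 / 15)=4803 / 70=68.61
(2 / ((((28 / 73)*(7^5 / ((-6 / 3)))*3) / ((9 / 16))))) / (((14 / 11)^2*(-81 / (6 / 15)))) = 8833 / 24903940320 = 0.00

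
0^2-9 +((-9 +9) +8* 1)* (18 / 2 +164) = 1375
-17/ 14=-1.21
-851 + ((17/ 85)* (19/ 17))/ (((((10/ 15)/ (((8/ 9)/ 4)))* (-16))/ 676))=-871231/ 1020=-854.15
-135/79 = -1.71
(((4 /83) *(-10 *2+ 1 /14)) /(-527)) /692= 9 /3417442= 0.00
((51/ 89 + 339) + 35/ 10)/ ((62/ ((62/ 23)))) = 61067/ 4094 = 14.92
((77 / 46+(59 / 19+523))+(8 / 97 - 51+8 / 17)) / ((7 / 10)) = 3439718165 / 5044291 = 681.90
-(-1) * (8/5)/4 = 2/5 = 0.40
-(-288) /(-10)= -144 /5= -28.80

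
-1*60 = -60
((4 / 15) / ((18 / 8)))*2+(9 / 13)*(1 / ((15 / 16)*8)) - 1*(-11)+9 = 35678 / 1755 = 20.33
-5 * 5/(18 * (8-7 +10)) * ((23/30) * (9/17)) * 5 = -575/2244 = -0.26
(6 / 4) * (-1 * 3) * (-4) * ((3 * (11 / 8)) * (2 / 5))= 297 / 10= 29.70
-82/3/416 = -41/624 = -0.07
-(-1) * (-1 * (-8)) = 8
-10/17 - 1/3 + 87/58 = 0.58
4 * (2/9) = 8/9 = 0.89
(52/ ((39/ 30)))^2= 1600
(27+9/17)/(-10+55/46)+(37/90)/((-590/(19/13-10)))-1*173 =-2066795761/11735100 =-176.12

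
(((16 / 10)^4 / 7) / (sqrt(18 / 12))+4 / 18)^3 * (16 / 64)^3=0.02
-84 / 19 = -4.42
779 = 779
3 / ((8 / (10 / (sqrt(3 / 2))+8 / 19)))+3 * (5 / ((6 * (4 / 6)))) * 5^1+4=5 * sqrt(6) / 4+1741 / 76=25.97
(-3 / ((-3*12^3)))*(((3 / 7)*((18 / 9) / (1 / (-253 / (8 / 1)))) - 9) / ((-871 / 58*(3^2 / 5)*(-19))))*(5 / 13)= -244325 / 15613782912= -0.00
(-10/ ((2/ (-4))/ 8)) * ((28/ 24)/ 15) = 112/ 9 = 12.44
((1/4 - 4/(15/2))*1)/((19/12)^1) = -0.18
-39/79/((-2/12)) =234/79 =2.96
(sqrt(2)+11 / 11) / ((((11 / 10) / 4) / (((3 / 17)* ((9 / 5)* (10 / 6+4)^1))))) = 72 / 11+72* sqrt(2) / 11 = 15.80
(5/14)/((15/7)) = 1/6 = 0.17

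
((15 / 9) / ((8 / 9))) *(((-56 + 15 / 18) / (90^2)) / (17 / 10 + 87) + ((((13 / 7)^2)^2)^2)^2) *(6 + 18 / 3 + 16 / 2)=14342456080994676518208445 / 19101490901072984376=750855.32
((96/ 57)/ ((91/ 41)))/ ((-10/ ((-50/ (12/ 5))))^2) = 51250/ 15561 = 3.29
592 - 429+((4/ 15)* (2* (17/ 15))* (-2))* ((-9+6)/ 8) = 12259/ 75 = 163.45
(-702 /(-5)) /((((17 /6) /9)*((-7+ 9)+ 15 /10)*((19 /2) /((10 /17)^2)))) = 3032640 /653429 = 4.64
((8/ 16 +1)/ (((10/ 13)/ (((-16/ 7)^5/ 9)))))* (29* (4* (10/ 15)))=-790626304/ 756315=-1045.37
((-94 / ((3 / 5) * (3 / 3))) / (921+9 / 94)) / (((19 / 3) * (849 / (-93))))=44180 / 15017961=0.00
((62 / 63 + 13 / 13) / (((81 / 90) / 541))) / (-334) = -338125 / 94689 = -3.57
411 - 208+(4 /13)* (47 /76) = 50188 /247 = 203.19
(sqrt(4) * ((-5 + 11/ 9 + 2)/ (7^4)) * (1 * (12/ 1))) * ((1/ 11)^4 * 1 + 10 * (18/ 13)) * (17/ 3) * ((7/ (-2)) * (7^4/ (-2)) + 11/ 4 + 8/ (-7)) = -168732449395648/ 28790340579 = -5860.73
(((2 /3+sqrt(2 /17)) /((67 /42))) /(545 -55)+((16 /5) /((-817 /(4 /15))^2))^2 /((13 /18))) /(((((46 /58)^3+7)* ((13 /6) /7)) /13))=219501* sqrt(34) /520779275+7945991552206259795002 /1663441859811968202890625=0.01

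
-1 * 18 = -18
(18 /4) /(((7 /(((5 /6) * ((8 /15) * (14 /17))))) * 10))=2 /85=0.02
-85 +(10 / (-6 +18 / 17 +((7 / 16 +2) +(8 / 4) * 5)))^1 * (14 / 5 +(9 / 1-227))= -758659 / 2039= -372.07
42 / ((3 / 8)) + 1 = 113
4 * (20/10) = 8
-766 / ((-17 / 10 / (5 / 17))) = 38300 / 289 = 132.53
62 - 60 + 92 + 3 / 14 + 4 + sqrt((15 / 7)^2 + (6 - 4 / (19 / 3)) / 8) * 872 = 1375 / 14 + 436 * sqrt(372381) / 133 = 2098.67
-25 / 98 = -0.26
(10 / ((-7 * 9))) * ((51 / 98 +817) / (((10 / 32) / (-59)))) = 75630448 / 3087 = 24499.66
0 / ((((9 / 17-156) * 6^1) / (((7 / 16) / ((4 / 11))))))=0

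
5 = 5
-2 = -2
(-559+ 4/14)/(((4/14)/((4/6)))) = -3911/3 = -1303.67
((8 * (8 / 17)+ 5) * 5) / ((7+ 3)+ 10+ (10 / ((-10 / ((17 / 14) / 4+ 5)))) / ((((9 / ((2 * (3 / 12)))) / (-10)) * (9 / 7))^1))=3576 / 1819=1.97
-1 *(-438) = 438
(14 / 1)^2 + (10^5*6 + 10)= 600206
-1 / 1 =-1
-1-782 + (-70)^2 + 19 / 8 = 4119.38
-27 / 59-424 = -25043 / 59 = -424.46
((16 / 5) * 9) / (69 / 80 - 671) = -2304 / 53611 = -0.04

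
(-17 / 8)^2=289 / 64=4.52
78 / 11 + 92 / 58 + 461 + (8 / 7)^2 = 7361939 / 15631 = 470.98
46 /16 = 23 /8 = 2.88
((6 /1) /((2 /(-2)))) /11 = -6 /11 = -0.55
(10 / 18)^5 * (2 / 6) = 3125 / 177147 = 0.02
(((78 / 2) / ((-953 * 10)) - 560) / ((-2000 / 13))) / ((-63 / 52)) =-901925791 / 300195000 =-3.00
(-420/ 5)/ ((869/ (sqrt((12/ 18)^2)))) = -56/ 869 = -0.06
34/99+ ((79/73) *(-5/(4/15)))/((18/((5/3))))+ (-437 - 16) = -26279417/57816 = -454.54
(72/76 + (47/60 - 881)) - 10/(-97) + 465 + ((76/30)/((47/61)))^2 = -1477922594237/3664068300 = -403.36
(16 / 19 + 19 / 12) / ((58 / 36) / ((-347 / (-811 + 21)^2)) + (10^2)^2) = 82239 / 240817400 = 0.00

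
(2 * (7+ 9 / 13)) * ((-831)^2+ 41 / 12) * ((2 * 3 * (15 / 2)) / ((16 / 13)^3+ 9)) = 1050348477750 / 23869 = 44004712.29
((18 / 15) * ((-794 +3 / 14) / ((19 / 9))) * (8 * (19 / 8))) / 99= -33339 / 385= -86.59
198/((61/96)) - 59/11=205489/671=306.24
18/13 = 1.38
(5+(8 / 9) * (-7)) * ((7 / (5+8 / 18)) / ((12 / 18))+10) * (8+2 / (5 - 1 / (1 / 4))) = -9185 / 63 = -145.79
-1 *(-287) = 287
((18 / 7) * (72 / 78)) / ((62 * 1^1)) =108 / 2821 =0.04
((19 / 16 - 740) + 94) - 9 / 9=-10333 / 16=-645.81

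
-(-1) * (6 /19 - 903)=-17151 /19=-902.68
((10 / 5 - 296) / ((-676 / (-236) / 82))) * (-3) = 25249.21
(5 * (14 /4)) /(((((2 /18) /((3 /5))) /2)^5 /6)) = 9642465504 /625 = 15427944.81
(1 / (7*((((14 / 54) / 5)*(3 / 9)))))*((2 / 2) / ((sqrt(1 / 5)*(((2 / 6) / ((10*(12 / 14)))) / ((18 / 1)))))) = 1312200*sqrt(5) / 343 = 8554.43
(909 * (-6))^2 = 29746116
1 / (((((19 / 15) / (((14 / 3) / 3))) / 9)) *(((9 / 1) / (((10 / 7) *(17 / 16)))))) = 425 / 228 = 1.86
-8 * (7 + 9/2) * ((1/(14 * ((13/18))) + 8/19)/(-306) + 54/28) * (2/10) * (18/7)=-93790136/1028755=-91.17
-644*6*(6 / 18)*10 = -12880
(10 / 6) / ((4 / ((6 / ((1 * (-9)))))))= -0.28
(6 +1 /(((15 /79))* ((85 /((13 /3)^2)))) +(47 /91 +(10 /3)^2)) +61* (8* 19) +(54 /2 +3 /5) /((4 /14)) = 9802548451 /1044225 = 9387.39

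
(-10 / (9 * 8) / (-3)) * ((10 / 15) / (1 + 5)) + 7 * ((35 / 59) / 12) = 5035 / 14337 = 0.35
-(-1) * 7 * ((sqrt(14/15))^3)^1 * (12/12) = 98 * sqrt(210)/225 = 6.31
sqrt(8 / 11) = 2 *sqrt(22) / 11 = 0.85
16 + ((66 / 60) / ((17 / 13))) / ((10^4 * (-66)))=163199987 / 10200000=16.00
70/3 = 23.33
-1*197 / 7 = -197 / 7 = -28.14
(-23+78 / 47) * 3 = -64.02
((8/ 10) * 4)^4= 65536/ 625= 104.86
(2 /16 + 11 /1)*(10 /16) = 445 /64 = 6.95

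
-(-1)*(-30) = -30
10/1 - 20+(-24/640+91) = 6477/80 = 80.96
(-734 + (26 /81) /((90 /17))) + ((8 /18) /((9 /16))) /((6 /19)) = -2666089 /3645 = -731.44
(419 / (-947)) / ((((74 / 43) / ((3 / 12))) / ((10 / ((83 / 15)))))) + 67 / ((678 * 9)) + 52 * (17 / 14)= 15661387707947 / 248444870436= 63.04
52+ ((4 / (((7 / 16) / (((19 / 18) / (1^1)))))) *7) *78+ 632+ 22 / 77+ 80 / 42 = 125066 / 21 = 5955.52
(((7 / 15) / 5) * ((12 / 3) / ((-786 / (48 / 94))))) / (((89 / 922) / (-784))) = 80958976 / 41097975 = 1.97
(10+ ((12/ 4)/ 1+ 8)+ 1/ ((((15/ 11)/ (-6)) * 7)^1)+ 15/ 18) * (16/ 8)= 4453/ 105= 42.41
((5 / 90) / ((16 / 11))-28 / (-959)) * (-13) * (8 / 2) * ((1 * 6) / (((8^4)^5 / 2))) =-0.00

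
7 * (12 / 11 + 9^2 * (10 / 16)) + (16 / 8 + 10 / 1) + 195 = 50073 / 88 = 569.01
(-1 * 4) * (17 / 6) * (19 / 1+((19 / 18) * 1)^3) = -2000339 / 8748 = -228.66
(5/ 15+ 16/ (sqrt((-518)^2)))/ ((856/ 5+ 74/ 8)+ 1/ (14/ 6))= 5660/ 2810853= 0.00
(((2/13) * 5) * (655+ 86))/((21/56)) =1520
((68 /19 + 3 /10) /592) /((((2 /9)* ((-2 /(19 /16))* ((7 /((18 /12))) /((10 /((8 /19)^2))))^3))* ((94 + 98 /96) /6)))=-1895736121688475 /971126515695616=-1.95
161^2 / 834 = 25921 / 834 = 31.08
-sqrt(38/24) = -sqrt(57)/6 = -1.26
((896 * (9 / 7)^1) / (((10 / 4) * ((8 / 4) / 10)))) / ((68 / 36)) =20736 / 17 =1219.76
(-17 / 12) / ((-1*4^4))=17 / 3072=0.01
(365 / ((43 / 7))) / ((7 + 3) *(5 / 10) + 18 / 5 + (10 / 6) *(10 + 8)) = 12775 / 8299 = 1.54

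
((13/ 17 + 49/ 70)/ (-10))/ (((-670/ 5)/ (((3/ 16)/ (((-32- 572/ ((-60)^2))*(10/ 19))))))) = -127737/ 10549144640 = -0.00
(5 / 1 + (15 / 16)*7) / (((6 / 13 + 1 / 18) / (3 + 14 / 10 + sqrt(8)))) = 21645*sqrt(2) / 484 + 4329 / 44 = 161.63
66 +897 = 963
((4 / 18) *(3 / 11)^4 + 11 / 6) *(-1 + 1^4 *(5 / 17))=-1.29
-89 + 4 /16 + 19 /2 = -317 /4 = -79.25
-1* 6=-6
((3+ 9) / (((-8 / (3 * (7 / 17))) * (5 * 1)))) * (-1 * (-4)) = -126 / 85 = -1.48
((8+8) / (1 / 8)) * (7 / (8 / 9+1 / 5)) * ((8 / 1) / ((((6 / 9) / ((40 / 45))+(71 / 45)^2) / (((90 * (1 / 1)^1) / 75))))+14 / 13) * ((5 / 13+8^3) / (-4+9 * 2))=26439446551680 / 217285159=121680.87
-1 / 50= -0.02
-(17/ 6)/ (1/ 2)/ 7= -17/ 21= -0.81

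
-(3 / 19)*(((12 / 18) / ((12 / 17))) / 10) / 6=-17 / 6840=-0.00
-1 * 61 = -61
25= 25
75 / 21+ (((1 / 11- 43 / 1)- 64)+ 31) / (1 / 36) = -210145 / 77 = -2729.16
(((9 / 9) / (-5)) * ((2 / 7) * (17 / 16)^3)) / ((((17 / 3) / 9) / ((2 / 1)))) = -0.22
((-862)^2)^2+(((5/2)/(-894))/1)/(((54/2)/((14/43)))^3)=386218653714537297171722/699526517607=552114385936.00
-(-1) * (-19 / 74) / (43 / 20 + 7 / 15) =-570 / 5809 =-0.10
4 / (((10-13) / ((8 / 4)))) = -2.67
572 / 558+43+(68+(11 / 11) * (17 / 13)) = 411058 / 3627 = 113.33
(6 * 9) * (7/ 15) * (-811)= -102186/ 5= -20437.20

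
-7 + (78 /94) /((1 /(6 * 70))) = 16051 /47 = 341.51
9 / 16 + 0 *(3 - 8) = 9 / 16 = 0.56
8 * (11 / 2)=44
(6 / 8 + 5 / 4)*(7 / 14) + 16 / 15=31 / 15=2.07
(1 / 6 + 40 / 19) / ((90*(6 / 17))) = 4403 / 61560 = 0.07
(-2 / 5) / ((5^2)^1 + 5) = -1 / 75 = -0.01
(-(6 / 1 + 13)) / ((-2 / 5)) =95 / 2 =47.50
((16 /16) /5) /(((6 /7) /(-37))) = -259 /30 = -8.63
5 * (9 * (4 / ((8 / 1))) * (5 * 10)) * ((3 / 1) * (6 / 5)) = 4050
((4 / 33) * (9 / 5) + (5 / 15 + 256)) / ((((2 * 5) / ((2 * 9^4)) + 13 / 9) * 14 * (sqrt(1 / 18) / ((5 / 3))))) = 92577897 * sqrt(2) / 1460228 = 89.66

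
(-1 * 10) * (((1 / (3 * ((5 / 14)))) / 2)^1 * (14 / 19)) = -196 / 57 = -3.44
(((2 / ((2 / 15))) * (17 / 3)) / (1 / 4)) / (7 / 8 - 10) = -2720 / 73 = -37.26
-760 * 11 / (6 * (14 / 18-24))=60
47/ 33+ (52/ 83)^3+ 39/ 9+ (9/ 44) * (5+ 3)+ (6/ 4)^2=746445107/ 75475884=9.89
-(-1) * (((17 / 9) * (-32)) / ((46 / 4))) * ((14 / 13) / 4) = -3808 / 2691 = -1.42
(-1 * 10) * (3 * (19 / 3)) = -190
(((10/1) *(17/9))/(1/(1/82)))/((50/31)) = 527/3690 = 0.14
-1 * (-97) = 97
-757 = -757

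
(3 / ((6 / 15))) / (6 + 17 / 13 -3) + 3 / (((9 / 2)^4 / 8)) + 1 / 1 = 685745 / 244944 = 2.80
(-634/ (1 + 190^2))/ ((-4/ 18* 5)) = 2853/ 180505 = 0.02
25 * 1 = 25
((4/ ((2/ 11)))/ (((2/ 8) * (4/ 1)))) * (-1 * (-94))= 2068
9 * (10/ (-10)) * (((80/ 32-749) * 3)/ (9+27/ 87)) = 43297/ 20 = 2164.85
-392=-392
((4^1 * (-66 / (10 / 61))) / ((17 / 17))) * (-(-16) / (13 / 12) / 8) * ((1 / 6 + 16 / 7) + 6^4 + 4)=-1761874224 / 455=-3872251.04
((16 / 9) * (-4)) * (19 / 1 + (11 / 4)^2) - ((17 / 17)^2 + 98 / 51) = -29347 / 153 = -191.81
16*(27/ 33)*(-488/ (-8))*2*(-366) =-6429888/ 11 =-584535.27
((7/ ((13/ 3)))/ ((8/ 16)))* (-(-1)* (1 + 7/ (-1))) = -252/ 13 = -19.38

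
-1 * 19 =-19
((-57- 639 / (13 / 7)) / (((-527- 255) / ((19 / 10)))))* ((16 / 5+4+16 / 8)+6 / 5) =99066 / 9775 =10.13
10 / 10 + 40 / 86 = 63 / 43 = 1.47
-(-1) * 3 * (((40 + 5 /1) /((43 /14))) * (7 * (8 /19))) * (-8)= -846720 /817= -1036.38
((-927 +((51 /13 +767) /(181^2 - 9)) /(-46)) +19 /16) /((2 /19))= -43065143975 /4896424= -8795.22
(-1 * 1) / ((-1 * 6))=0.17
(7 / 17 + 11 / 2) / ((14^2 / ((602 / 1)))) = 8643 / 476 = 18.16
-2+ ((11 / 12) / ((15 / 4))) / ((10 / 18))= -39 / 25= -1.56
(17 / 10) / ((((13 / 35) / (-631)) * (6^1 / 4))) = -75089 / 39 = -1925.36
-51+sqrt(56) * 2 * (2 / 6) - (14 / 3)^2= -655 / 9+4 * sqrt(14) / 3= -67.79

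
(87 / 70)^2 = 7569 / 4900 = 1.54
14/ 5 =2.80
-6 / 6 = -1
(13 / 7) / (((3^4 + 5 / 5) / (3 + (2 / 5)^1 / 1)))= 0.08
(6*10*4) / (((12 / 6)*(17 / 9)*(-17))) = -1080 / 289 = -3.74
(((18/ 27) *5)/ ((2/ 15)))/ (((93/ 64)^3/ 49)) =321126400/ 804357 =399.23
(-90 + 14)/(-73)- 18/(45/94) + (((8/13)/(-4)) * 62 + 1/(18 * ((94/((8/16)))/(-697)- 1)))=-139508321/3023514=-46.14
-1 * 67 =-67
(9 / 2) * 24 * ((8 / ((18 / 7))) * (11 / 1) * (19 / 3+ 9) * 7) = 396704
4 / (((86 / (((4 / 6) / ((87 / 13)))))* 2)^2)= 169 / 125955729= 0.00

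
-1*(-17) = 17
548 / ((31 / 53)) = 29044 / 31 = 936.90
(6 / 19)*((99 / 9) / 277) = 66 / 5263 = 0.01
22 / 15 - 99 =-1463 / 15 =-97.53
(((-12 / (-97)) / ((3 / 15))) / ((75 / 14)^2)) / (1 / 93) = 24304 / 12125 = 2.00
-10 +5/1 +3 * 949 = 2842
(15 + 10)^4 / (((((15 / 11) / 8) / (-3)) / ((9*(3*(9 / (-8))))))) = 208828125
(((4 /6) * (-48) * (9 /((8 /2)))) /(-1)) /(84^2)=1 /98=0.01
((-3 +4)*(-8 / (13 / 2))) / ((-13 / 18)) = 1.70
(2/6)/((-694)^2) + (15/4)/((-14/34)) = -46056439/5057178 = -9.11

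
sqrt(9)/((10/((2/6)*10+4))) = 11/5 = 2.20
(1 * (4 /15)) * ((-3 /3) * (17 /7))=-68 /105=-0.65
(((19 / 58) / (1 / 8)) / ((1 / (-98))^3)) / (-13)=71530592 / 377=189736.32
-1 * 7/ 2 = -7/ 2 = -3.50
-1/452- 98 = -44297/452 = -98.00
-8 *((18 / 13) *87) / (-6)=2088 / 13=160.62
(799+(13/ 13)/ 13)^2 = 107910544/ 169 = 638523.93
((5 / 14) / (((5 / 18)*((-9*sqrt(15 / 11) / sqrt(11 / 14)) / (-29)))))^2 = 101761 / 10290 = 9.89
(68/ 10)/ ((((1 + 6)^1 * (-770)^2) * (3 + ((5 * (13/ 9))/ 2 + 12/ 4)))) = 153/ 897502375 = 0.00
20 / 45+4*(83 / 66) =542 / 99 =5.47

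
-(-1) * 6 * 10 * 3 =180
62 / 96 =31 / 48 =0.65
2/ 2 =1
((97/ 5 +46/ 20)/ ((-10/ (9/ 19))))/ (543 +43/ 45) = -17577/ 9301640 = -0.00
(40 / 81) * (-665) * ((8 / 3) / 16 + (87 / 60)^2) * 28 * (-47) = 238300622 / 243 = 980661.00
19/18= 1.06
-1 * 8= -8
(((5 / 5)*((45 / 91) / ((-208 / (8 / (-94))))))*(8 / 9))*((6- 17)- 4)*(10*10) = -15000 / 55601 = -0.27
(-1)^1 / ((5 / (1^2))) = -1 / 5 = -0.20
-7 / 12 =-0.58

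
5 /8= 0.62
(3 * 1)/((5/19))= 57/5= 11.40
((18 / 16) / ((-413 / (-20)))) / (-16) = -45 / 13216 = -0.00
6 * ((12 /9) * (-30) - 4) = -264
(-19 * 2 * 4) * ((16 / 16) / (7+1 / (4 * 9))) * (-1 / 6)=912 / 253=3.60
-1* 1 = -1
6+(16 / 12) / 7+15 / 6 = 365 / 42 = 8.69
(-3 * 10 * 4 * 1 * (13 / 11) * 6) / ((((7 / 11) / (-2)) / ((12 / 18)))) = 12480 / 7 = 1782.86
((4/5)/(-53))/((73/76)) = -304/19345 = -0.02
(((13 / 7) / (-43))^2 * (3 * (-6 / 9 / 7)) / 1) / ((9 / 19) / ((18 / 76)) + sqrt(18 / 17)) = -5746 / 15855175 + 507 * sqrt(34) / 15855175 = -0.00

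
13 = 13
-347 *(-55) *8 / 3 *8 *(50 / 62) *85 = 2595560000 / 93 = 27909247.31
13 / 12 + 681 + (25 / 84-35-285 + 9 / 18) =15241 / 42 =362.88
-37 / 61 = -0.61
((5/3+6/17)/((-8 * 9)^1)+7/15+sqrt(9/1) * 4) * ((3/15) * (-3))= -228373/30600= -7.46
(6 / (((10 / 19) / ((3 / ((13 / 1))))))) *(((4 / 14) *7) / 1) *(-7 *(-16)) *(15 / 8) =1104.92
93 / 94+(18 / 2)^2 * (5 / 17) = 39651 / 1598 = 24.81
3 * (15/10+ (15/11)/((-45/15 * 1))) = 3.14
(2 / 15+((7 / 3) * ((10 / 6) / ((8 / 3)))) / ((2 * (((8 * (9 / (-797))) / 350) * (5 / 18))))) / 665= -15.29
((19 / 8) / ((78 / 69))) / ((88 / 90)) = 19665 / 9152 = 2.15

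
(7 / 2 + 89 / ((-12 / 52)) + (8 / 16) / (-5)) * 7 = -40138 / 15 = -2675.87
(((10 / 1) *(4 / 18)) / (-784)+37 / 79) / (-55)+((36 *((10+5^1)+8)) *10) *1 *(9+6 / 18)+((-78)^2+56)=639379198727 / 7664580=83419.99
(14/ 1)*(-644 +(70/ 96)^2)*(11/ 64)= -114156427/ 73728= -1548.35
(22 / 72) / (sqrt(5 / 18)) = 11 * sqrt(10) / 60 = 0.58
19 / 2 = 9.50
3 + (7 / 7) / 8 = 25 / 8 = 3.12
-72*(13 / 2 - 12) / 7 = 396 / 7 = 56.57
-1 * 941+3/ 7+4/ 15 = -98732/ 105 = -940.30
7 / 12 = 0.58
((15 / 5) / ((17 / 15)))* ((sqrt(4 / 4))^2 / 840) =3 / 952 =0.00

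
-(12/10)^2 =-36/25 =-1.44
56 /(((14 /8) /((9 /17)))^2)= 10368 /2023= 5.13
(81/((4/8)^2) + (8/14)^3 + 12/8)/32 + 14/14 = 245373/21952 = 11.18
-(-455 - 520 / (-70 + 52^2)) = 599495 / 1317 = 455.20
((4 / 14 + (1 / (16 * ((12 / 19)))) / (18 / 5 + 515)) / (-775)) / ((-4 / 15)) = 996377 / 720231680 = 0.00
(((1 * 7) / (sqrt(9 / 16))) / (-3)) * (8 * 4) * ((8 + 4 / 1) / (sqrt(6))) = -1792 * sqrt(6) / 9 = -487.72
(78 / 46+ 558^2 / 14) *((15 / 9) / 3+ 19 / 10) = 263797313 / 4830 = 54616.42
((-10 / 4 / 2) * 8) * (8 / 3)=-80 / 3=-26.67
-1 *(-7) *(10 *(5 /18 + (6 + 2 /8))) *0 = 0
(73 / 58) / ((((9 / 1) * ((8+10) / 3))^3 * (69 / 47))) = 3431 / 630170928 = 0.00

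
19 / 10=1.90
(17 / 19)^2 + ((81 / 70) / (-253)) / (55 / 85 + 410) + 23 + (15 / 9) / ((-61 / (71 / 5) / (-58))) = 126062218769863 / 2722533523710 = 46.30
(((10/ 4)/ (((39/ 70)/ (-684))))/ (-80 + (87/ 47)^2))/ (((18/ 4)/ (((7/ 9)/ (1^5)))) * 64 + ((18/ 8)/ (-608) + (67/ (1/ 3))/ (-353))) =176556484518400/ 1628535556153649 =0.11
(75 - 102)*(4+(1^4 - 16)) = 297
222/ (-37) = -6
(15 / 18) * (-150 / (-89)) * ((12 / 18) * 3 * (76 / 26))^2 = 722000 / 15041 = 48.00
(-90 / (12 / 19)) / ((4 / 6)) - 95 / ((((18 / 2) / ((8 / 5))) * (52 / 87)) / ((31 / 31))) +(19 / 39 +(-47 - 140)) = -22283 / 52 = -428.52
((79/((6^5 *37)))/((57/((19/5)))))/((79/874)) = 437/2157840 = 0.00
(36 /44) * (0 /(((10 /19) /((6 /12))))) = 0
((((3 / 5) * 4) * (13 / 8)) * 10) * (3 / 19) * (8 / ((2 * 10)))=234 / 95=2.46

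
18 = 18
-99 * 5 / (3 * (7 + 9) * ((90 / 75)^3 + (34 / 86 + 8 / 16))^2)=-1.50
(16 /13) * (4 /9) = 64 /117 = 0.55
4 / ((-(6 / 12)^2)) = -16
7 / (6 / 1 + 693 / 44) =28 / 87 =0.32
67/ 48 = 1.40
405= 405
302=302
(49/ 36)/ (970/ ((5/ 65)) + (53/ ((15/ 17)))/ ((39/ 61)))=0.00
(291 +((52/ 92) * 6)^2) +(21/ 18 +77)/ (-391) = 16311559/ 53958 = 302.30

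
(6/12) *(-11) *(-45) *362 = 89595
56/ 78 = 28/ 39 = 0.72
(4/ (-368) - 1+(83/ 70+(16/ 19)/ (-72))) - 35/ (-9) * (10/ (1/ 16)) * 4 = 2489.05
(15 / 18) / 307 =0.00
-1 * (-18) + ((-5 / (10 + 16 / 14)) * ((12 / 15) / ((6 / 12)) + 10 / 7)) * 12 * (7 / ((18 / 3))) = -40 / 39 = -1.03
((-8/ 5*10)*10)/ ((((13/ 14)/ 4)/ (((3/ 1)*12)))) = -322560/ 13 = -24812.31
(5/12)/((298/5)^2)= 125/1065648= 0.00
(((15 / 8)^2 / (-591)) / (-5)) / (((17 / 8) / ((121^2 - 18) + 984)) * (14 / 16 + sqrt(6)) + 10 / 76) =0.01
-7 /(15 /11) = -77 /15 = -5.13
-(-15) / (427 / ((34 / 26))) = 255 / 5551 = 0.05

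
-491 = -491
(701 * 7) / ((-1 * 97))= -4907 / 97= -50.59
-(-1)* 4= 4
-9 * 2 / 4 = -9 / 2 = -4.50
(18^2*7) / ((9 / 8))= 2016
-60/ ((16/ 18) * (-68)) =0.99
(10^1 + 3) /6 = 13 /6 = 2.17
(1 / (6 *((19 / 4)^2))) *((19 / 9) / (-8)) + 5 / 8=2557 / 4104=0.62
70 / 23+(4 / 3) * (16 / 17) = 5042 / 1173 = 4.30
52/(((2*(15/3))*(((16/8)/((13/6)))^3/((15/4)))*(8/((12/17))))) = 28561/13056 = 2.19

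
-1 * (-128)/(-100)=-32/25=-1.28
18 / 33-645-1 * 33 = -7452 / 11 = -677.45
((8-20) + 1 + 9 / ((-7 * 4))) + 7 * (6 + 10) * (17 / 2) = 26339 / 28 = 940.68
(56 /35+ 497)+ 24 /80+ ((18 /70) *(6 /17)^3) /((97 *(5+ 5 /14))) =59439073317 /119140250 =498.90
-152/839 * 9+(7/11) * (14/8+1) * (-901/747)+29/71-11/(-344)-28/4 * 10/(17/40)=-43719480235537/260224555464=-168.01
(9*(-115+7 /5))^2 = 1045301.76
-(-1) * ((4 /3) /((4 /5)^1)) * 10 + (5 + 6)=83 /3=27.67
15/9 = 5/3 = 1.67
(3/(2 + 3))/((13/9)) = 27/65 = 0.42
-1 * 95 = -95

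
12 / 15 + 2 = 14 / 5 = 2.80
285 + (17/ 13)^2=286.71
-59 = -59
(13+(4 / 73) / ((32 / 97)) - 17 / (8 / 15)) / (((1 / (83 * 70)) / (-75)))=1190251125 / 146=8152404.97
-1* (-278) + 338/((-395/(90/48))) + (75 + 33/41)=4563109/12956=352.20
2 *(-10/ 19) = -20/ 19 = -1.05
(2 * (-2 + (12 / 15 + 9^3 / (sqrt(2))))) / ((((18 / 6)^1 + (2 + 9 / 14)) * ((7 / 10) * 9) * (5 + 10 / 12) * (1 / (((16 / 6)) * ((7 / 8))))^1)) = -32 / 1185 + 648 * sqrt(2) / 79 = 11.57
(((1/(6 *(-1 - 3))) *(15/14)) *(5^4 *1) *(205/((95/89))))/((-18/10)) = 57015625/19152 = 2977.01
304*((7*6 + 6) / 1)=14592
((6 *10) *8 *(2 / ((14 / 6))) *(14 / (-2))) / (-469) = 6.14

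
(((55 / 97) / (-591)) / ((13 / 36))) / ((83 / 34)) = -22440 / 20618611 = -0.00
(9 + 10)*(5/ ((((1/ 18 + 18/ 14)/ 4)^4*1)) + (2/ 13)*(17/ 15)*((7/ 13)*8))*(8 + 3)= 1013336471479024/ 12235960815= 82816.26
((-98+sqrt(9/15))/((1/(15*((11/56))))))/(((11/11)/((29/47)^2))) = -971355/8836+27753*sqrt(15)/123704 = -109.06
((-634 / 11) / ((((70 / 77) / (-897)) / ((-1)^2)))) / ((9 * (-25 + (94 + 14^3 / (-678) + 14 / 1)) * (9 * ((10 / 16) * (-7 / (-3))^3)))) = 1.12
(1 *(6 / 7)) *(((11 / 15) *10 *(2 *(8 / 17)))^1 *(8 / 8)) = 5.92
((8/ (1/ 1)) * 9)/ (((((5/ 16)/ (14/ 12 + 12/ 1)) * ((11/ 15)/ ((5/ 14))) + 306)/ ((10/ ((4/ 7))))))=1990800/ 483557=4.12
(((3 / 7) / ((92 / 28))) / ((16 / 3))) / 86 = 9 / 31648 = 0.00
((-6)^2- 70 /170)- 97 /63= 36466 /1071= 34.05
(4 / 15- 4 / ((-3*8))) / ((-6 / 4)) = -13 / 45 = -0.29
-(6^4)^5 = -3656158440062976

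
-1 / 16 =-0.06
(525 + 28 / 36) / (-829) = -4732 / 7461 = -0.63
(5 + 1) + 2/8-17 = -43/4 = -10.75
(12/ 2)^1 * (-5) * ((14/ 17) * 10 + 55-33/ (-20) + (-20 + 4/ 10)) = -46191/ 34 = -1358.56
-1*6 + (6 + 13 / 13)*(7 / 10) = -11 / 10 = -1.10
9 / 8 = 1.12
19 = 19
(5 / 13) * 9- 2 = 19 / 13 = 1.46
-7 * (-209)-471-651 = 341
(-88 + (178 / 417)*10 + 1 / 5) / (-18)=174163 / 37530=4.64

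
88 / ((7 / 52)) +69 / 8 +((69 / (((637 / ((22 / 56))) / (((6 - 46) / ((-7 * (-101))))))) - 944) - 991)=-32096696291 / 25220104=-1272.66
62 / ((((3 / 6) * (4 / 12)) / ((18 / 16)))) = 837 / 2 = 418.50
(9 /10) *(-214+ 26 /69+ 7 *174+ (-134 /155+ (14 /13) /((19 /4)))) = 3977313342 /4402775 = 903.37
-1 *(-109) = 109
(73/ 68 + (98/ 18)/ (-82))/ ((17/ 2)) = 25271/ 213282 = 0.12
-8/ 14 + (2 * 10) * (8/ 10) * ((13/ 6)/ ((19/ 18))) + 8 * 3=7484/ 133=56.27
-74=-74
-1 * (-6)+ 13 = 19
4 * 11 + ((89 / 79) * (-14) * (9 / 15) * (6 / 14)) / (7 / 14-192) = 6659744 / 151285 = 44.02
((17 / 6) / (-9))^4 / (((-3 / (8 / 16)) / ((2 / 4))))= -83521 / 102036672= -0.00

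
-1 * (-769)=769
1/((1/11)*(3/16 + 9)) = 176/147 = 1.20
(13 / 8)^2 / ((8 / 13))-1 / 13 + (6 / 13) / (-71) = 1988407 / 472576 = 4.21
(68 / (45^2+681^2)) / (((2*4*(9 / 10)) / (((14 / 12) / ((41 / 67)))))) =39865 / 1031250204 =0.00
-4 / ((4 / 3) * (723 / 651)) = -2.70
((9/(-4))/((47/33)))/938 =-297/176344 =-0.00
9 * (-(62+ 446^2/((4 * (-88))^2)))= -17732169/30976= -572.45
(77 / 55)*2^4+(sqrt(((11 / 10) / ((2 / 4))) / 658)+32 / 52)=sqrt(36190) / 3290+1496 / 65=23.07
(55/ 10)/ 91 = 11/ 182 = 0.06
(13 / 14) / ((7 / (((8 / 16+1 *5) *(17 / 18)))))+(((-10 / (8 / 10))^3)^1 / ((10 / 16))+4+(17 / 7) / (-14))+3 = -10998485 / 3528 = -3117.48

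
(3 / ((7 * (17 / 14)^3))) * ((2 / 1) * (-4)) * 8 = -75264 / 4913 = -15.32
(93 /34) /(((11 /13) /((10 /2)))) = 6045 /374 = 16.16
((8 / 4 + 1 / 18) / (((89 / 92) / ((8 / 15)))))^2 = 185395456 / 144360225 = 1.28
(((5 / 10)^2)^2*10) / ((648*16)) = 5 / 82944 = 0.00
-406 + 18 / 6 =-403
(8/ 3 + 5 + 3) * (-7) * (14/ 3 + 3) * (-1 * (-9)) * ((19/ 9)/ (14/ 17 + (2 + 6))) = -1232.66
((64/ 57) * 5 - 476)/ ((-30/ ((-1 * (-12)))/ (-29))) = -5456.48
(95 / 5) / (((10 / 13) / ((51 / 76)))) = 663 / 40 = 16.58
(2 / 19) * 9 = 18 / 19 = 0.95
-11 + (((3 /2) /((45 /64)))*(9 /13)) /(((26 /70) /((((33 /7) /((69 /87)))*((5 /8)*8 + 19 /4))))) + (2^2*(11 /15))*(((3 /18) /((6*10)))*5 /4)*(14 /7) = 35435389 /161460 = 219.47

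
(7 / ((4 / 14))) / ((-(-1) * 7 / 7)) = 49 / 2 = 24.50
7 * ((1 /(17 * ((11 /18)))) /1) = 126 /187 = 0.67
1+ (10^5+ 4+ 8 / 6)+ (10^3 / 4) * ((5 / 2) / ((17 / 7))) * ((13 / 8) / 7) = 40826959 / 408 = 100066.08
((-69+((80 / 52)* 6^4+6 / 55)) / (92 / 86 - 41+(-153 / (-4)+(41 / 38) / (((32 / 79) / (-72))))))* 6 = -53974667088 / 904099625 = -59.70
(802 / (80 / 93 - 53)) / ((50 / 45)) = -335637 / 24245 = -13.84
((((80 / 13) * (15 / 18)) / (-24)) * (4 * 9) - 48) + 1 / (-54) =-39109 / 702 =-55.71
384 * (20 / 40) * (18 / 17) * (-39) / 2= -67392 / 17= -3964.24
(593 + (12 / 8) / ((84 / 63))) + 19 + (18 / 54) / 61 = 897623 / 1464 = 613.13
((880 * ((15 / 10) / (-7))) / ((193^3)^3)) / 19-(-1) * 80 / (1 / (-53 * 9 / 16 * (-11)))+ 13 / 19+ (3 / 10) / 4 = 51858631229074088471775727327 / 1976639243139087798786760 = 26235.76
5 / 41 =0.12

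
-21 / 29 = -0.72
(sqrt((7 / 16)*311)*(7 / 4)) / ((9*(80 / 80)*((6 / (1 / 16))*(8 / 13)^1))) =0.04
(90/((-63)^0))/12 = 15/2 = 7.50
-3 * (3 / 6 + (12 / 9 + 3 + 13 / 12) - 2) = -47 / 4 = -11.75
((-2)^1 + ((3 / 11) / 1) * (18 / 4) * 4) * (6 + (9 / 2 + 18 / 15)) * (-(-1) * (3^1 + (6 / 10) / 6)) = 29016 / 275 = 105.51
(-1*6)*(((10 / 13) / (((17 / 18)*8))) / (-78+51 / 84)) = 3780 / 478907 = 0.01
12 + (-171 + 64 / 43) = -6773 / 43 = -157.51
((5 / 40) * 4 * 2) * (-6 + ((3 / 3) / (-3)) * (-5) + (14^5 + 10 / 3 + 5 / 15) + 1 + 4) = 537828.33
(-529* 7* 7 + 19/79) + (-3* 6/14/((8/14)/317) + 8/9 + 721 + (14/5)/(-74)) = -13633423043/526140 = -25912.16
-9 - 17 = -26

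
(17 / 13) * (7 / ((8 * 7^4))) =17 / 35672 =0.00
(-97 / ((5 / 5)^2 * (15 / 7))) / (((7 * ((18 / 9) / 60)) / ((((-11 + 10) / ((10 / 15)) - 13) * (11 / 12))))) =30943 / 12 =2578.58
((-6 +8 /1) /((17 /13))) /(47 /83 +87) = 1079 /61778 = 0.02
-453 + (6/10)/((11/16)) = -24867/55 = -452.13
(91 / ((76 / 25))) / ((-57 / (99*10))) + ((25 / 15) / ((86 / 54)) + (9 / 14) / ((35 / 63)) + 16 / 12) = -841644073 / 1629915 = -516.37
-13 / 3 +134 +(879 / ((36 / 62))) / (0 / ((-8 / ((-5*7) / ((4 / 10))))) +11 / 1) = 17641 / 66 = 267.29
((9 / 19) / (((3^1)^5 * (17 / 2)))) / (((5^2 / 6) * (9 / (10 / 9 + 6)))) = 256 / 5886675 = 0.00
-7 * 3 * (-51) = 1071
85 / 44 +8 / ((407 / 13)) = 3561 / 1628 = 2.19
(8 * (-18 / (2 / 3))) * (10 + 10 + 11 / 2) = -5508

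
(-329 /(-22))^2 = 108241 /484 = 223.64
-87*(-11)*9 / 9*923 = 883311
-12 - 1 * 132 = -144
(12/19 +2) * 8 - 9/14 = 5429/266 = 20.41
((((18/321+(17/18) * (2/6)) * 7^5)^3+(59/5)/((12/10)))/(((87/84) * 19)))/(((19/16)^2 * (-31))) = -41864424266115845643853184/148683617878903929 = -281567161.62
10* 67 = 670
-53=-53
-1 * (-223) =223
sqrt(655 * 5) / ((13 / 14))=70 * sqrt(131) / 13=61.63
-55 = -55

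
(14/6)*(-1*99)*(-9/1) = 2079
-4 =-4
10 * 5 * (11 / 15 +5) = 860 / 3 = 286.67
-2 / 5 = -0.40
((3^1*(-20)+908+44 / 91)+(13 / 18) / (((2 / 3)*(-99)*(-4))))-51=344858575 / 432432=797.49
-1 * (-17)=17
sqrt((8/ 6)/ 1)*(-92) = -184*sqrt(3)/ 3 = -106.23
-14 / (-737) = 14 / 737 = 0.02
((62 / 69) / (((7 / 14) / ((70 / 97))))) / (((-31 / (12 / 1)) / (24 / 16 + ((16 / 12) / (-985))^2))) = -2933963984 / 3896229555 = -0.75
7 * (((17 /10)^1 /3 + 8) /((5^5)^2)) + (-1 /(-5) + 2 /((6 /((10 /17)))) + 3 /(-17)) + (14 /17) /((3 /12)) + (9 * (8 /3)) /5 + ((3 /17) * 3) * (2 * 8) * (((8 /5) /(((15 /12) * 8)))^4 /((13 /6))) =538447535579 /64746093750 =8.32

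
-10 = -10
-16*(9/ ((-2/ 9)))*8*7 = 36288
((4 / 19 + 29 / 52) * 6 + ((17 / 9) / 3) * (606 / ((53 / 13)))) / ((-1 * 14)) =-3305611 / 471276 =-7.01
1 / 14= 0.07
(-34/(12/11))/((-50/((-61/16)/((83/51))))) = -193919/132800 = -1.46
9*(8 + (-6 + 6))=72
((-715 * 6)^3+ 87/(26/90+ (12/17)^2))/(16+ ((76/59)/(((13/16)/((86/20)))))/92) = -2458327761722666925/500489048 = -4911851261.37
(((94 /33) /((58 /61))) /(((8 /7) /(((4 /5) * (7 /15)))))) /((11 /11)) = 140483 /143550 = 0.98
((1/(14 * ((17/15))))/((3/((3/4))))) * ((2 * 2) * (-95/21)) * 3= -1425/1666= -0.86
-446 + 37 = -409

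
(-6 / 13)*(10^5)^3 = -6000000000000000 / 13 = -461538461538461.54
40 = 40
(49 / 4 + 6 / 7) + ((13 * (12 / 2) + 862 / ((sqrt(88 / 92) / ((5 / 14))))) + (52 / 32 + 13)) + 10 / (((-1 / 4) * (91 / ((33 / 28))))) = 536171 / 5096 + 2155 * sqrt(506) / 154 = 419.99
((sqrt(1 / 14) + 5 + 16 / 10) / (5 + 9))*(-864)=-14256 / 35 - 216*sqrt(14) / 49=-423.81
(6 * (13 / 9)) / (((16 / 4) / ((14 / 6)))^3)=1.72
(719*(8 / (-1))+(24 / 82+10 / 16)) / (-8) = 1886355 / 2624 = 718.89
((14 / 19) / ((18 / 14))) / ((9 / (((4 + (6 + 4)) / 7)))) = 196 / 1539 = 0.13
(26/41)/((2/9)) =117/41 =2.85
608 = 608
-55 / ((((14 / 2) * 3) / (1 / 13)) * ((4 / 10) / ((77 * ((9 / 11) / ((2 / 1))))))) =-825 / 52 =-15.87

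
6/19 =0.32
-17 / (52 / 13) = -17 / 4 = -4.25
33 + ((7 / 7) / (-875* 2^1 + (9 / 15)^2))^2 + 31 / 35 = 2269144267941 / 66964627835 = 33.89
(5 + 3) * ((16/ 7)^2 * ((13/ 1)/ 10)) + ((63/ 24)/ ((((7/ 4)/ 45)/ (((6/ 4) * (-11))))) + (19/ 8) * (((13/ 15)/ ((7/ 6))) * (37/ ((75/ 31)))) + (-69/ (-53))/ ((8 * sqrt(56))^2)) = -514795938683/ 498624000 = -1032.43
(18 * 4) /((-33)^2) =8 /121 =0.07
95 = 95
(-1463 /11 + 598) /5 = 93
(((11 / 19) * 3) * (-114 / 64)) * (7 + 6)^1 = -1287 / 32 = -40.22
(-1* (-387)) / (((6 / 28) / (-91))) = -164346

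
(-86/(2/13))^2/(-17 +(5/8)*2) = -1249924/63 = -19840.06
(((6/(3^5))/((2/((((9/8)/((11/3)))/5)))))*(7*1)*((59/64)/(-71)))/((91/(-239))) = 14101/77975040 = 0.00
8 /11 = 0.73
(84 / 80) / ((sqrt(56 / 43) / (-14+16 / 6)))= -17 * sqrt(602) / 40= -10.43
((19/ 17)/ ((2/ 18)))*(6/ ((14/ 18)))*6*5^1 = 2327.90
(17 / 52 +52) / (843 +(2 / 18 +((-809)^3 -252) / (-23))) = 563247 / 247803553556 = 0.00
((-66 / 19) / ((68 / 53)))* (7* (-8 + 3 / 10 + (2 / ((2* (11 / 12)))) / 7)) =923631 / 6460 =142.98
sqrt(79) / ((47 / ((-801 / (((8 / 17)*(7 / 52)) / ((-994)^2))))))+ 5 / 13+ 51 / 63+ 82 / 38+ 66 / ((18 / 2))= -2362572848.70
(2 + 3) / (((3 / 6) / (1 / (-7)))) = -10 / 7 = -1.43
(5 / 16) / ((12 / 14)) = 35 / 96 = 0.36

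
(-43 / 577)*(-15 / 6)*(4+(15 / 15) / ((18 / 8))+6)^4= 8393051320 / 3785697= 2217.04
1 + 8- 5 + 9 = 13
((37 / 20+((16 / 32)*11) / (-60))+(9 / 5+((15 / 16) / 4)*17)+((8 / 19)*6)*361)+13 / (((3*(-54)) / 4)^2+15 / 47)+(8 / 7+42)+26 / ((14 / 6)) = 973.84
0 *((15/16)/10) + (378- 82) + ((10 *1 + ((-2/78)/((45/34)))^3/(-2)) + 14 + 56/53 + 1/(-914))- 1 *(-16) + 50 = 101350684409156309/261850512192750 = 387.06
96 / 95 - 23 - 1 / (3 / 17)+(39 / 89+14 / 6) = -631198 / 25365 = -24.88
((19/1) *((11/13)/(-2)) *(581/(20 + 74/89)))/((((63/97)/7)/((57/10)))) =-19917634583/1446120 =-13773.15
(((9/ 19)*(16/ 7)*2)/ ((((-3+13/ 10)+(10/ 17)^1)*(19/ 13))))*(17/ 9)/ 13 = -92480/ 477603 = -0.19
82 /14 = 41 /7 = 5.86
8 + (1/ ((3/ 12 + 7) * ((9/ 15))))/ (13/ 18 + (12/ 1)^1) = 53248/ 6641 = 8.02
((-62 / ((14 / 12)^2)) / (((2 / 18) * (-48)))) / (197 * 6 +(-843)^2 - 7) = 837 / 69758752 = 0.00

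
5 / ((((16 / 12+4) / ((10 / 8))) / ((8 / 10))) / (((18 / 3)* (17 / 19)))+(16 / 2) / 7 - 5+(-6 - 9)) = -5355 / 19132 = -0.28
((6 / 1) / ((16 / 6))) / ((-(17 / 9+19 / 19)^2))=-729 / 2704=-0.27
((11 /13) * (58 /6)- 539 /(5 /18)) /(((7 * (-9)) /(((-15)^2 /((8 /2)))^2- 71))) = 18646613887 /196560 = 94864.74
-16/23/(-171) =16/3933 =0.00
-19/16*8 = -19/2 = -9.50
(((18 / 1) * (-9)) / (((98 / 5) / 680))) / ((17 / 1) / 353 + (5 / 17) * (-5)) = 206584425 / 52283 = 3951.27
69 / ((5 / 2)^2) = 276 / 25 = 11.04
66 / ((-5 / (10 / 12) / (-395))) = 4345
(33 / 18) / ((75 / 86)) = 473 / 225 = 2.10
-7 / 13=-0.54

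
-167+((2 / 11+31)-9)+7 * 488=35983 / 11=3271.18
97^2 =9409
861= 861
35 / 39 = 0.90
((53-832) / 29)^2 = 721.57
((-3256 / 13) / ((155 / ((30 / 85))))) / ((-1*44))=444 / 34255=0.01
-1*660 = -660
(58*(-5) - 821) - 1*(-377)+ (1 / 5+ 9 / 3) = -3654 / 5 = -730.80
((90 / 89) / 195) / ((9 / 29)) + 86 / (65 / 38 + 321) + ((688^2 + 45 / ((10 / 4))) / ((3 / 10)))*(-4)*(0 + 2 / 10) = -17909856793418 / 14188291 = -1262298.38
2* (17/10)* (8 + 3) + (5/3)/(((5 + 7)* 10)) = 13469/360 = 37.41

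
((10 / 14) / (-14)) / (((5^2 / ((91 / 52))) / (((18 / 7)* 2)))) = -9 / 490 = -0.02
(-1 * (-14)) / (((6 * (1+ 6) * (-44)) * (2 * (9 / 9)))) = -1 / 264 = -0.00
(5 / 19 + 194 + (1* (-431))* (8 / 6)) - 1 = -21740 / 57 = -381.40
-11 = -11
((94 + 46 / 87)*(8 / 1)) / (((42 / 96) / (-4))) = -4210688 / 609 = -6914.10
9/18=1/2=0.50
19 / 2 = 9.50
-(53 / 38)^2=-2809 / 1444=-1.95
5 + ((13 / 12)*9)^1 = 59 / 4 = 14.75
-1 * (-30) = 30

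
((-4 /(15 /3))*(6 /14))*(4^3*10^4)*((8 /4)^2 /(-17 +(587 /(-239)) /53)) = 38913024000 /755741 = 51489.89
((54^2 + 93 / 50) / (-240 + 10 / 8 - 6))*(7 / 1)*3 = -557046 / 2225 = -250.36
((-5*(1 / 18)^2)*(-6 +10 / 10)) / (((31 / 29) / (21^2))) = 31.83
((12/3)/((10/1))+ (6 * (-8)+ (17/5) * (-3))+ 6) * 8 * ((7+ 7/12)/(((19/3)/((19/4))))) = -23569/10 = -2356.90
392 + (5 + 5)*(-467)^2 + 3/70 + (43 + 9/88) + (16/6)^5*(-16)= 1630976184581/748440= 2179167.58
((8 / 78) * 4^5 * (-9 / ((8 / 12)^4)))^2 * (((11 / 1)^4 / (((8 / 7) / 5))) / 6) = 41313313198080 / 169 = 244457474544.85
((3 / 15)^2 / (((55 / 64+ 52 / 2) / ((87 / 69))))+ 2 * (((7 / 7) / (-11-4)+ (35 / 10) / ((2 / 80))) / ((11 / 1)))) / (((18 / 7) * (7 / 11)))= 138323813 / 8895825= 15.55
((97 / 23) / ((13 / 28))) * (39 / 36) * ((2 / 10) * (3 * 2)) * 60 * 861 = 14030856 / 23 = 610037.22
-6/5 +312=1554/5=310.80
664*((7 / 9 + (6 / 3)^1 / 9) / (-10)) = -332 / 5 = -66.40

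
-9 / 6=-3 / 2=-1.50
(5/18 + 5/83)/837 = 505/1250478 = 0.00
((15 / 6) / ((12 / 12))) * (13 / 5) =13 / 2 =6.50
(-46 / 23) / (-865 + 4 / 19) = 38 / 16431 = 0.00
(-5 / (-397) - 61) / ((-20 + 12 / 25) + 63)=-605300 / 431539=-1.40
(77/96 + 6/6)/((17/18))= 519/272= 1.91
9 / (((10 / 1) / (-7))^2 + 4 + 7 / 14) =1.38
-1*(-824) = 824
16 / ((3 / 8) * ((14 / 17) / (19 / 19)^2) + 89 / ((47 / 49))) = 51136 / 297535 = 0.17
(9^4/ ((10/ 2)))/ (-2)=-6561/ 10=-656.10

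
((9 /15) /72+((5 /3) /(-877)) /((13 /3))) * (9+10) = 205219 /1368120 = 0.15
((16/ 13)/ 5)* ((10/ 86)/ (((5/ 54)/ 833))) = 719712/ 2795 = 257.50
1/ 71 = 0.01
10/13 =0.77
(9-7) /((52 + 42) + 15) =2 /109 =0.02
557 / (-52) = -557 / 52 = -10.71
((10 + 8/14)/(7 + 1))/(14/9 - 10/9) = 333/112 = 2.97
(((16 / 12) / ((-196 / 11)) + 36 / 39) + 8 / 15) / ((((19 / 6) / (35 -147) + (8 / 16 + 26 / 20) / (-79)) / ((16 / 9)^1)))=-533954048 / 11099907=-48.10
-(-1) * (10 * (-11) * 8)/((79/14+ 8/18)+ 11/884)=-49008960/339707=-144.27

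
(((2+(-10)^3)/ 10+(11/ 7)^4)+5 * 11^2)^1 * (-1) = -6138131/ 12005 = -511.30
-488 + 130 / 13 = -478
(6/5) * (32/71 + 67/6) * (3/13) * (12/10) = 89082/23075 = 3.86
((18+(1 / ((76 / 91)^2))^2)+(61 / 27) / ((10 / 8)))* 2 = 98468078359 / 2251946880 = 43.73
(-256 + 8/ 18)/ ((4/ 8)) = -4600/ 9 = -511.11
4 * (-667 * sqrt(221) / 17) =-2668 * sqrt(221) / 17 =-2333.10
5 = 5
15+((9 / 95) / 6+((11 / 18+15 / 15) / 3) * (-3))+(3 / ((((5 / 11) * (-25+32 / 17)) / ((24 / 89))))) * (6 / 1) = 12.94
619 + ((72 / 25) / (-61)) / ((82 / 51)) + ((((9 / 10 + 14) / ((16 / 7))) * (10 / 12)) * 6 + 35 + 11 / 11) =1375678823 / 2000800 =687.56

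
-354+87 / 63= -7405 / 21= -352.62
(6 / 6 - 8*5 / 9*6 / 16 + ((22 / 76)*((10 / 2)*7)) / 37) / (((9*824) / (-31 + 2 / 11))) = 187241 / 114695856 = 0.00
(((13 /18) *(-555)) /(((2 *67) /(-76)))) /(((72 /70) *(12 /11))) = 17592575 /86832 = 202.60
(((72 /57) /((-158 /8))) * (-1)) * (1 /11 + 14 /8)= 1944 /16511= 0.12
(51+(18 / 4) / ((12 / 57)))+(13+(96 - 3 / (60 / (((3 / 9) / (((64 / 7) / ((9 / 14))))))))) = 464317 / 2560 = 181.37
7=7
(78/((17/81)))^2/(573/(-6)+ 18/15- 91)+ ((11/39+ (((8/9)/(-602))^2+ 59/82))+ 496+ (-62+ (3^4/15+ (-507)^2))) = 5377975220192501524189/20946838348300410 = 256744.01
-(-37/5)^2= -1369/25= -54.76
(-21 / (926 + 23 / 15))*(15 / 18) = -525 / 27826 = -0.02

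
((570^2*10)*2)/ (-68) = -1624500/ 17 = -95558.82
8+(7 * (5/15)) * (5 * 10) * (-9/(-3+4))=-1042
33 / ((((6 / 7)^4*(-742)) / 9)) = -3773 / 5088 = -0.74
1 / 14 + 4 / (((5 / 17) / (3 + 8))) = 10477 / 70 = 149.67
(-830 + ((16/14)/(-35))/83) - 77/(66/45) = -882.50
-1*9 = -9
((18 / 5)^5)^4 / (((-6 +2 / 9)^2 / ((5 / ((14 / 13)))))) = 32268972922752572879044608 / 1735687255859375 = 18591467335.96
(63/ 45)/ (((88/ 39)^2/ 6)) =31941/ 19360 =1.65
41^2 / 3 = 1681 / 3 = 560.33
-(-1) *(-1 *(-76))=76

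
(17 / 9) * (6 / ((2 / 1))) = 5.67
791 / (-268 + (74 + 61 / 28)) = -22148 / 5371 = -4.12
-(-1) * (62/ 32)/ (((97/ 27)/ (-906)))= -379161/ 776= -488.61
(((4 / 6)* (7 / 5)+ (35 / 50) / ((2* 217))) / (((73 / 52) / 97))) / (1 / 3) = 2192879 / 11315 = 193.80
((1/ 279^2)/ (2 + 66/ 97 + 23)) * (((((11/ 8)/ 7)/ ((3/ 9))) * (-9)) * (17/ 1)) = -18139/ 402166968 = -0.00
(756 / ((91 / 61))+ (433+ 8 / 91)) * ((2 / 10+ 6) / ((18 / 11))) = 249271 / 70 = 3561.01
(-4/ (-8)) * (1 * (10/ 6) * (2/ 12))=5/ 36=0.14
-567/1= -567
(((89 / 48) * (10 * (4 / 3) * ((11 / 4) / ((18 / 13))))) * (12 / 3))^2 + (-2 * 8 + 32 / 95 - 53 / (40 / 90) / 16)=1537854896633 / 39890880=38551.54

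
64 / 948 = 16 / 237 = 0.07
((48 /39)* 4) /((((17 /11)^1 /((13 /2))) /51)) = 1056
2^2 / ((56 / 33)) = 33 / 14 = 2.36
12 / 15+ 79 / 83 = 727 / 415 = 1.75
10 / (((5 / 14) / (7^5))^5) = 1442517778604304517623247936 / 625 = 2308028445766887228197197.00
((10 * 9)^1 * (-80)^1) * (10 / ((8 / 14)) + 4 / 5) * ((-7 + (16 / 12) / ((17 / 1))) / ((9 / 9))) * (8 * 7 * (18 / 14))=1116270720 / 17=65662983.53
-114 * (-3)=342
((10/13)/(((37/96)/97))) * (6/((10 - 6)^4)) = 4365/962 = 4.54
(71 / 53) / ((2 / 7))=497 / 106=4.69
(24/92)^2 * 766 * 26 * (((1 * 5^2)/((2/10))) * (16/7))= 1433952000/3703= 387240.62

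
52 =52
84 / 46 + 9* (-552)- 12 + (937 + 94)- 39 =-91682 / 23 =-3986.17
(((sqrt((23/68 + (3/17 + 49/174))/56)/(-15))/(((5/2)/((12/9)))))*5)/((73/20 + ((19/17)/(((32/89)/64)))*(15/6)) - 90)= -4*sqrt(1990734)/109417203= -0.00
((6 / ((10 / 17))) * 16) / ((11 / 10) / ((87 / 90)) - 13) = -2958 / 215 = -13.76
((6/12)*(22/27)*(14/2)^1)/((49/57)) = 209/63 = 3.32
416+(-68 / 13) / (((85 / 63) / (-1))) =27292 / 65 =419.88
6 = 6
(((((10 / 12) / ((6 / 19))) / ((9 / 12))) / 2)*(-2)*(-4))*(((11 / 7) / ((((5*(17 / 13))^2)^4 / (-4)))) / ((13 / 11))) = -2308141449328 / 103001418464765625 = -0.00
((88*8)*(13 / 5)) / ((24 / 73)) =83512 / 15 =5567.47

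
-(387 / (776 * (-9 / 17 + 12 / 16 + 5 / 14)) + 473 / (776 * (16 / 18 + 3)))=-1523619 / 1493800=-1.02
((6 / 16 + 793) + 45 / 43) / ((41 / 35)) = 9564835 / 14104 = 678.16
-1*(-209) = 209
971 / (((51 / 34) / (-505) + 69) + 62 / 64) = 15691360 / 1130647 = 13.88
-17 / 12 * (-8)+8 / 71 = 2438 / 213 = 11.45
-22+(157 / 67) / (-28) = -41429 / 1876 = -22.08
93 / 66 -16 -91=-2323 / 22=-105.59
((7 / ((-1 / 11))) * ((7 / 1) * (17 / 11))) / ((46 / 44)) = -18326 / 23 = -796.78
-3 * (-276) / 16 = 207 / 4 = 51.75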